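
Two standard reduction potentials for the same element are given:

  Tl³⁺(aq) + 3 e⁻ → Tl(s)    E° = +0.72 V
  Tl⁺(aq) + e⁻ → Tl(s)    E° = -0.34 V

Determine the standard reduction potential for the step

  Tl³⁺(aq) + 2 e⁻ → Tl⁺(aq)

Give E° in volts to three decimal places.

+1.250 V

Sequential free energies add, so n₃E°₃ = n₁E°₁ + n₂E°₂.
With n₃ = 3, and the known step contributing 1×(-0.34) V, the unknown satisfies 2·E° = 3×(+0.72) − 1×(-0.34) = +2.500.
E° = +2.500 / 2 = +1.250 V.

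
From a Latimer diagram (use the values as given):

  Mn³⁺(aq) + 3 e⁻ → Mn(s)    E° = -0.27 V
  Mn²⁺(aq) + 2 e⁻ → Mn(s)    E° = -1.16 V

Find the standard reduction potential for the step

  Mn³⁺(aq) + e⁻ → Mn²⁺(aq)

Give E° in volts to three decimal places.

Sequential free energies add, so n₃E°₃ = n₁E°₁ + n₂E°₂.
With n₃ = 3, and the known step contributing 2×(-1.16) V, the unknown satisfies 1·E° = 3×(-0.27) − 2×(-1.16) = +1.510.
E° = +1.510 / 1 = +1.510 V.

+1.510 V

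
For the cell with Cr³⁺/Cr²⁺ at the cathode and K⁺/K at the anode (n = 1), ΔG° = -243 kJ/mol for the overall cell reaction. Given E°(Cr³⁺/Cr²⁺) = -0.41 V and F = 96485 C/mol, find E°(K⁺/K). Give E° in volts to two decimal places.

E°cell = −ΔG°/(nF) = −(-243×10³)/((1)(96485)) = +2.519 V.
Since Cr³⁺/Cr²⁺ is the cathode and K⁺/K the anode, E°cell = E°(Cr³⁺/Cr²⁺) − E°(K⁺/K).
So E°(K⁺/K) = E°(Cr³⁺/Cr²⁺) − E°cell = (-0.41) − (+2.519) = -2.93 V.

-2.93 V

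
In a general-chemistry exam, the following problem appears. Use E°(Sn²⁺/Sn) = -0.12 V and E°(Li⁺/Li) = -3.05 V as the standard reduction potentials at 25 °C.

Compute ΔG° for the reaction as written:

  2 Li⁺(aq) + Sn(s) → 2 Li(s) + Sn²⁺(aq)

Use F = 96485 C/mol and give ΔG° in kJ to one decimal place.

+565.4 kJ

As written, Li⁺/Li is reduced (cathode) and Sn²⁺/Sn is oxidised (anode), so E°cell = (-3.05) − (-0.12) = -2.93 V.
Balancing electrons gives n = 2.
ΔG° = −nFE° = −(2)(96485)(-2.93) = 565,402 J = +565.4 kJ.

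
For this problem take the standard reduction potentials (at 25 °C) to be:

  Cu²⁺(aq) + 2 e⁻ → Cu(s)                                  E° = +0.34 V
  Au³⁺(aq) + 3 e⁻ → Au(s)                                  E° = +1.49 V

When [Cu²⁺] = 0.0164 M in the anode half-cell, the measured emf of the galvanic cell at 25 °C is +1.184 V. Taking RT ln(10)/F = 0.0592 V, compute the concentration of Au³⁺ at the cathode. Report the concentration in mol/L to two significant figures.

Au³⁺/Au is the cathode, Cu²⁺/Cu the anode: E°cell = +1.15 V, n = 6.
Overall reaction: 2 Au³⁺(aq) + 3 Cu(s) → 2 Au(s) + 3 Cu²⁺(aq); Q = [Cu²⁺]^3/[Au³⁺]^2.
From E = E° − (0.0592/n) log Q: log Q = (E° − E)·n/0.0592 = (+1.15 − (+1.184))·6/0.0592 = -3.4459.
So 2·log[Au³⁺] = 3·log(0.0164) − log Q = -5.3555 − (-3.4459) = -1.9096; log[Au³⁺] = -1.9096 / 2 = -0.9548; [Au³⁺] = 10^(-0.9548) ≈ 0.11 M.

0.11 M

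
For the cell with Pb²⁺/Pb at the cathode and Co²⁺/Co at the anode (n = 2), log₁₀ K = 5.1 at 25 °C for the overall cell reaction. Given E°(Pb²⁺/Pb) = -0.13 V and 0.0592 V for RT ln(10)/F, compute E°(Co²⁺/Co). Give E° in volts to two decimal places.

-0.28 V

E°cell = (0.0592/n)·log K = (0.0592/2)(5.1) = +0.151 V.
Since Pb²⁺/Pb is the cathode and Co²⁺/Co the anode, E°cell = E°(Pb²⁺/Pb) − E°(Co²⁺/Co).
So E°(Co²⁺/Co) = E°(Pb²⁺/Pb) − E°cell = (-0.13) − (+0.151) = -0.28 V.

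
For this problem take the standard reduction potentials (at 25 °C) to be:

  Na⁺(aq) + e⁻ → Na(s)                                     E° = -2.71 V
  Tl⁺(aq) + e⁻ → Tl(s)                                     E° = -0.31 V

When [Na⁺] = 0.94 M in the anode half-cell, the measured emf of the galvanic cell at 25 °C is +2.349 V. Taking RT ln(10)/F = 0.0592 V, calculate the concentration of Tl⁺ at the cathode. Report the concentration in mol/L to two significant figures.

Tl⁺/Tl is the cathode, Na⁺/Na the anode: E°cell = +2.40 V, n = 1.
Overall reaction: Tl⁺(aq) + Na(s) → Tl(s) + Na⁺(aq); Q = [Na⁺]^1/[Tl⁺]^1.
From E = E° − (0.0592/n) log Q: log Q = (E° − E)·n/0.0592 = (+2.40 − (+2.349))·1/0.0592 = 0.8615.
So 1·log[Tl⁺] = 1·log(0.94) − log Q = -0.0269 − (0.8615) = -0.8884; [Tl⁺] = 10^(-0.8884) ≈ 0.13 M.

0.13 M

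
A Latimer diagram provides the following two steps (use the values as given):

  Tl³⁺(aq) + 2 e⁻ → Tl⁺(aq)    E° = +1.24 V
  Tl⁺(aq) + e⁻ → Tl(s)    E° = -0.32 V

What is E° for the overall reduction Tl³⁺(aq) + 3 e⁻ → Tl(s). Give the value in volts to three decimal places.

Adding the free-energy changes (−nFE°) of the two steps gives −n₃FE°₃ = −n₁FE°₁ − n₂FE°₂.
E°₃ = (2×+1.24 + 1×-0.32) / 3 = (+2.160) / 3 = +0.720 V.

+0.720 V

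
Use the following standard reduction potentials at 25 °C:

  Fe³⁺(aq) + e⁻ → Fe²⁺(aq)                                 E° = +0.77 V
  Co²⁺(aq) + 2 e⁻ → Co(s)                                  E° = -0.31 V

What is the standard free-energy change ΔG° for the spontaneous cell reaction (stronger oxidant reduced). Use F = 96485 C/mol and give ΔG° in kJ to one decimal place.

-208.4 kJ

Fe³⁺/Fe²⁺ (E° = +0.77 V) is the cathode; Co²⁺/Co (E° = -0.31 V) is the anode, so E°cell = +1.08 V.
Balancing electrons gives n = 2 (lcm of 1 and 2).
ΔG° = −nFE° = −(2)(96485)(+1.08) = -208,408 J = -208.4 kJ.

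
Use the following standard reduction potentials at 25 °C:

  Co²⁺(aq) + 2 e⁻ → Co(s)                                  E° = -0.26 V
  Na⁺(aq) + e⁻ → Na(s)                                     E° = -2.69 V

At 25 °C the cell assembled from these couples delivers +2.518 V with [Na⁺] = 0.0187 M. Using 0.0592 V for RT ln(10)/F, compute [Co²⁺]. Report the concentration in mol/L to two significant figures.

Co²⁺/Co is the cathode, Na⁺/Na the anode: E°cell = +2.43 V, n = 2.
Overall reaction: Co²⁺(aq) + 2 Na(s) → Co(s) + 2 Na⁺(aq); Q = [Na⁺]^2/[Co²⁺]^1.
From E = E° − (0.0592/n) log Q: log Q = (E° − E)·n/0.0592 = (+2.43 − (+2.518))·2/0.0592 = -2.9730.
So 1·log[Co²⁺] = 2·log(0.0187) − log Q = -3.4563 − (-2.9730) = -0.4833; [Co²⁺] = 10^(-0.4833) ≈ 0.33 M.

0.33 M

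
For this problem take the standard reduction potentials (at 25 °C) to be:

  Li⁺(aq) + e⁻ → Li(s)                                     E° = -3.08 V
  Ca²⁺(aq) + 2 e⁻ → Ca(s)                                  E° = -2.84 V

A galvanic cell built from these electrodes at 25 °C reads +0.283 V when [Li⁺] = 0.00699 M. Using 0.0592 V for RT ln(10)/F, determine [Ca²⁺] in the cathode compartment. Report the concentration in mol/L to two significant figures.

Ca²⁺/Ca is the cathode, Li⁺/Li the anode: E°cell = +0.24 V, n = 2.
Overall reaction: Ca²⁺(aq) + 2 Li(s) → Ca(s) + 2 Li⁺(aq); Q = [Li⁺]^2/[Ca²⁺]^1.
From E = E° − (0.0592/n) log Q: log Q = (E° − E)·n/0.0592 = (+0.24 − (+0.283))·2/0.0592 = -1.4527.
So 1·log[Ca²⁺] = 2·log(0.00699) − log Q = -4.3110 − (-1.4527) = -2.8583; [Ca²⁺] = 10^(-2.8583) ≈ 0.0014 M.

0.0014 M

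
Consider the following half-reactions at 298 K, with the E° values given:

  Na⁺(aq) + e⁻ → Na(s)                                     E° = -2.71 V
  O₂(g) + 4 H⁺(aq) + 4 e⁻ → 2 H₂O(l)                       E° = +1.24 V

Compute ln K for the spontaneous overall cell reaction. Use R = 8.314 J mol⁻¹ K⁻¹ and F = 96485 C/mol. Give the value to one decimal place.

Cathode: O₂/H₂O; anode: Na⁺/Na. E°cell = (+1.24) − (-2.71) = +3.95 V, with n = 4.
ΔG° = −nFE° = −RT ln K, so ln K = nFE°/(RT) = (4)(96485)(+3.95) / ((8.314)(298)) = 615.305.

615.3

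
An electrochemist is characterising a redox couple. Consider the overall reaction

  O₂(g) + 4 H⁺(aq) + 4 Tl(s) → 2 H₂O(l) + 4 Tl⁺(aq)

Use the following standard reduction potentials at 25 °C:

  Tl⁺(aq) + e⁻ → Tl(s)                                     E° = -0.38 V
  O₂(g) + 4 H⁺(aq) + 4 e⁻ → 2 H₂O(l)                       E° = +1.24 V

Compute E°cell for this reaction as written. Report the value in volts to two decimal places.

+1.62 V

The O₂/H₂O couple has the higher reduction potential, so it is the cathode; Tl⁺/Tl is oxidised at the anode.
E°cell = E°(cathode) − E°(anode) = (+1.24) − (-0.38) = +1.62 V.
Since E°cell > 0, the reaction is spontaneous under standard conditions.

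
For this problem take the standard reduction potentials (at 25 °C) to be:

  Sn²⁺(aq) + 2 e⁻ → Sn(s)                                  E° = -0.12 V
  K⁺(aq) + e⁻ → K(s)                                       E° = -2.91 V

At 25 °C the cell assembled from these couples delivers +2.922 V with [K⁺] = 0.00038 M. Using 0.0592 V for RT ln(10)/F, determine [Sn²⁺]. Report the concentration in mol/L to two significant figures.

0.0042 M

Sn²⁺/Sn is the cathode, K⁺/K the anode: E°cell = +2.79 V, n = 2.
Overall reaction: Sn²⁺(aq) + 2 K(s) → Sn(s) + 2 K⁺(aq); Q = [K⁺]^2/[Sn²⁺]^1.
From E = E° − (0.0592/n) log Q: log Q = (E° − E)·n/0.0592 = (+2.79 − (+2.922))·2/0.0592 = -4.4595.
So 1·log[Sn²⁺] = 2·log(0.00038) − log Q = -6.8404 − (-4.4595) = -2.3809; [Sn²⁺] = 10^(-2.3809) ≈ 0.0042 M.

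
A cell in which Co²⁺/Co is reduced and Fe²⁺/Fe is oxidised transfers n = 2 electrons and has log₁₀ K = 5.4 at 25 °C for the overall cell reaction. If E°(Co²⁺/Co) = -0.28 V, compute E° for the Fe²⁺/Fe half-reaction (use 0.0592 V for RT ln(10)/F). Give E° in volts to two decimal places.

E°cell = (0.0592/n)·log K = (0.0592/2)(5.4) = +0.160 V.
Since Co²⁺/Co is the cathode and Fe²⁺/Fe the anode, E°cell = E°(Co²⁺/Co) − E°(Fe²⁺/Fe).
So E°(Fe²⁺/Fe) = E°(Co²⁺/Co) − E°cell = (-0.28) − (+0.160) = -0.44 V.

-0.44 V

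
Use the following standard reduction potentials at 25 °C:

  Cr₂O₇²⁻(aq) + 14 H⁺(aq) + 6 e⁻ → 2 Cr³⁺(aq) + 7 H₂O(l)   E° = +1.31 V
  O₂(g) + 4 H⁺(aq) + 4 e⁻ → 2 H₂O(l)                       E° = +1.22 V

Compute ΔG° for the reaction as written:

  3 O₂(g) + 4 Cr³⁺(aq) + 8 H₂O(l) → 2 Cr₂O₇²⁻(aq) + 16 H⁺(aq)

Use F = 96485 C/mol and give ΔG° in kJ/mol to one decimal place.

As written, O₂/H₂O is reduced (cathode) and Cr₂O₇²⁻/Cr³⁺ is oxidised (anode), so E°cell = (+1.22) − (+1.31) = -0.09 V.
Balancing electrons gives n = 12.
ΔG° = −nFE° = −(12)(96485)(-0.09) = 104,204 J = +104.2 kJ/mol.

+104.2 kJ/mol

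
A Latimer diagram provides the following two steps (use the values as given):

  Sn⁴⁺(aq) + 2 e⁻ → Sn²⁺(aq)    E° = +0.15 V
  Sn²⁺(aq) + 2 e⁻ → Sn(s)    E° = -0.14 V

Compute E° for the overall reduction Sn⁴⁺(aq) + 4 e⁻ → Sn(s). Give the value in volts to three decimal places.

Since ΔG° = −nFE° is additive over sequential reductions, n₃E°₃ = n₁E°₁ + n₂E°₂.
E°₃ = (2×+0.15 + 2×-0.14) / 4 = (+0.020) / 4 = +0.005 V.

+0.005 V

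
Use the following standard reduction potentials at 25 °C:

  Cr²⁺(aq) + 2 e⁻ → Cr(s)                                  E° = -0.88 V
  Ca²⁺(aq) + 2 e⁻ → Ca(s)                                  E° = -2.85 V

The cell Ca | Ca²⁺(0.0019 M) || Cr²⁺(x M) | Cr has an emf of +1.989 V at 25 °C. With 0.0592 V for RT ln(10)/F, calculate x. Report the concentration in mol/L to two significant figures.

0.0083 M

Cr²⁺/Cr is the cathode, Ca²⁺/Ca the anode: E°cell = +1.97 V, n = 2.
Overall reaction: Cr²⁺(aq) + Ca(s) → Cr(s) + Ca²⁺(aq); Q = [Ca²⁺]^1/[Cr²⁺]^1.
From E = E° − (0.0592/n) log Q: log Q = (E° − E)·n/0.0592 = (+1.97 − (+1.989))·2/0.0592 = -0.6419.
So 1·log[Cr²⁺] = 1·log(0.0019) − log Q = -2.7212 − (-0.6419) = -2.0793; [Cr²⁺] = 10^(-2.0793) ≈ 0.0083 M.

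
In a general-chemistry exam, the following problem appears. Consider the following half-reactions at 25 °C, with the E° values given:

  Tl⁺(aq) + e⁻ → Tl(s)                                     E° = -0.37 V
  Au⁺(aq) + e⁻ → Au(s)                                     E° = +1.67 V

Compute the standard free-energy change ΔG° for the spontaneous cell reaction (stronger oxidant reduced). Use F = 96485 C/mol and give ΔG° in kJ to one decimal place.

-196.8 kJ

Au⁺/Au (E° = +1.67 V) is the cathode; Tl⁺/Tl (E° = -0.37 V) is the anode, so E°cell = +2.04 V.
Balancing electrons gives n = 1 (lcm of 1 and 1).
ΔG° = −nFE° = −(1)(96485)(+2.04) = -196,829 J = -196.8 kJ.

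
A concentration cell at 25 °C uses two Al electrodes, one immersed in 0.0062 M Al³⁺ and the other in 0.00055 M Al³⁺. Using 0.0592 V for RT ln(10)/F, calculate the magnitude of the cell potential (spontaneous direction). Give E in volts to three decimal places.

+0.021 V

For a concentration cell E°cell = 0. The 0.0062 M side is the cathode (reduction is favoured where [Al³⁺] is higher).
With n = 3, E = −(0.0592/3) log([Al³⁺]ₐₙ/[Al³⁺]꜀ₐₜ) = −(0.0592/3) log(0.00055/0.0062) = −(0.0592/3)(-1.052) = +0.021 V.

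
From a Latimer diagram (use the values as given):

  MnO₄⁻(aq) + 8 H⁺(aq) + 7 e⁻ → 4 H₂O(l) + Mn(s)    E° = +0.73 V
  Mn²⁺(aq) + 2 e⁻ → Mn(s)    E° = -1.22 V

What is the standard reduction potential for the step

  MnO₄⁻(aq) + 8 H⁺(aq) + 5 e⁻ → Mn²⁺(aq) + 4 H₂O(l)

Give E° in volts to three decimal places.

+1.510 V

Sequential free energies add, so n₃E°₃ = n₁E°₁ + n₂E°₂.
With n₃ = 7, and the known step contributing 2×(-1.22) V, the unknown satisfies 5·E° = 7×(+0.73) − 2×(-1.22) = +7.550.
E° = +7.550 / 5 = +1.510 V.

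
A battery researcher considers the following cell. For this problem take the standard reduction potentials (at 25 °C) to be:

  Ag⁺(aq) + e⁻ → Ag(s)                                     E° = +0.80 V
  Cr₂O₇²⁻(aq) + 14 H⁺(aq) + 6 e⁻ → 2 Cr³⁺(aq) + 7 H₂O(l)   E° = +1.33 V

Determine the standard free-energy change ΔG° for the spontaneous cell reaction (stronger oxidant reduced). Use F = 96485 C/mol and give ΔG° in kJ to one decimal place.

-306.8 kJ

Cr₂O₇²⁻/Cr³⁺ (E° = +1.33 V) is the cathode; Ag⁺/Ag (E° = +0.80 V) is the anode, so E°cell = +0.53 V.
Balancing electrons gives n = 6 (lcm of 6 and 1).
ΔG° = −nFE° = −(6)(96485)(+0.53) = -306,822 J = -306.8 kJ.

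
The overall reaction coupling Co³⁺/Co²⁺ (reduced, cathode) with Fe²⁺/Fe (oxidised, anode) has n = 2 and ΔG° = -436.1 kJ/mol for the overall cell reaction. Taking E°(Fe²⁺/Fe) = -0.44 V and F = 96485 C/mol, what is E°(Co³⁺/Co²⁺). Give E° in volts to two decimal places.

+1.82 V

E°cell = −ΔG°/(nF) = −(-436.1×10³)/((2)(96485)) = +2.260 V.
Since Co³⁺/Co²⁺ is the cathode and Fe²⁺/Fe the anode, E°cell = E°(Co³⁺/Co²⁺) − E°(Fe²⁺/Fe).
So E°(Co³⁺/Co²⁺) = E°cell + E°(Fe²⁺/Fe) = +2.260 + (-0.44) = +1.82 V.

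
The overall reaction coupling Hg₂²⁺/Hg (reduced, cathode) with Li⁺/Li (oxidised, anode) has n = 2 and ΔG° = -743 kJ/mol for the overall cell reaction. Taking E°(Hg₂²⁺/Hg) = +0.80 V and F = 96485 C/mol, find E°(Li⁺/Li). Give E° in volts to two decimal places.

E°cell = −ΔG°/(nF) = −(-743×10³)/((2)(96485)) = +3.850 V.
Since Hg₂²⁺/Hg is the cathode and Li⁺/Li the anode, E°cell = E°(Hg₂²⁺/Hg) − E°(Li⁺/Li).
So E°(Li⁺/Li) = E°(Hg₂²⁺/Hg) − E°cell = (+0.80) − (+3.850) = -3.05 V.

-3.05 V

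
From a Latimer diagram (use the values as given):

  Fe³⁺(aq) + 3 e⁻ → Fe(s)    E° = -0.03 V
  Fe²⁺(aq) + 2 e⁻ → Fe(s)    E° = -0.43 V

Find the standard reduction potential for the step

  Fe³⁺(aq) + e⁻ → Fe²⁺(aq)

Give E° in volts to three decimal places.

Sequential free energies add, so n₃E°₃ = n₁E°₁ + n₂E°₂.
With n₃ = 3, and the known step contributing 2×(-0.43) V, the unknown satisfies 1·E° = 3×(-0.03) − 2×(-0.43) = +0.770.
E° = +0.770 / 1 = +0.770 V.

+0.770 V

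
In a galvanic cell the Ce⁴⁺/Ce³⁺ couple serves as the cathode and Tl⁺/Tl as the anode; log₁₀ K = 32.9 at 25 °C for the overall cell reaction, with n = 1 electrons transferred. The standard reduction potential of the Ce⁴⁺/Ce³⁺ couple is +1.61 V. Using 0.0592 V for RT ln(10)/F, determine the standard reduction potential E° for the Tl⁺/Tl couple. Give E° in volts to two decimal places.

E°cell = (0.0592/n)·log K = (0.0592/1)(32.9) = +1.948 V.
Since Ce⁴⁺/Ce³⁺ is the cathode and Tl⁺/Tl the anode, E°cell = E°(Ce⁴⁺/Ce³⁺) − E°(Tl⁺/Tl).
So E°(Tl⁺/Tl) = E°(Ce⁴⁺/Ce³⁺) − E°cell = (+1.61) − (+1.948) = -0.34 V.

-0.34 V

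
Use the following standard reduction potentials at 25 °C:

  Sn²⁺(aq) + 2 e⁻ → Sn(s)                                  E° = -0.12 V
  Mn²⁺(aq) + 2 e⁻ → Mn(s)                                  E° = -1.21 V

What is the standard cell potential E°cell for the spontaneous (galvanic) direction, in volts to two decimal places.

The Sn²⁺/Sn couple has the higher reduction potential, so it is the cathode; Mn²⁺/Mn is oxidised at the anode.
E°cell = E°(cathode) − E°(anode) = (-0.12) − (-1.21) = +1.09 V.

+1.09 V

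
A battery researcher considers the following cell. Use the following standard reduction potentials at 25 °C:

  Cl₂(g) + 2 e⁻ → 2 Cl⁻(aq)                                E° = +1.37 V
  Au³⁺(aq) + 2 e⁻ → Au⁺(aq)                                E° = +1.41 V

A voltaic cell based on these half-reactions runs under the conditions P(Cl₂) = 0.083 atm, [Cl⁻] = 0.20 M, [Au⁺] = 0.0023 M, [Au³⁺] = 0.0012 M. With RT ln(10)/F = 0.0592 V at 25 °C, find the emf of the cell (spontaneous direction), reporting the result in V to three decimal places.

Au³⁺/Au⁺ is the cathode (higher E°), Cl₂/Cl⁻ the anode: E°cell = +1.41 − (+1.37) = +0.04 V, n = 2.
Overall: Au³⁺(aq) + 2 Cl⁻(aq) → Au⁺(aq) + Cl₂(g)
Q = [Au⁺]·P(Cl₂) / ([Au³⁺]·[Cl⁻]^2); log Q = 0.600.
E = E° − (0.0592/n) log Q = +0.04 − (0.0592/2)(0.600) = +0.022 V.

+0.022 V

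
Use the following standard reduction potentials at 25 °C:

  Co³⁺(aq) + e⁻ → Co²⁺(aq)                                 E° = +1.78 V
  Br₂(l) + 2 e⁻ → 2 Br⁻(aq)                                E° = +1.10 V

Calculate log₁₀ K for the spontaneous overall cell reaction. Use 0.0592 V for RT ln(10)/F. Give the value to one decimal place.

Cathode: Co³⁺/Co²⁺; anode: Br₂/Br⁻. E°cell = +0.68 V, n = 2.
log K = nE°cell / 0.0592 = (2)(+0.68) / 0.0592 = 23.0.

23.0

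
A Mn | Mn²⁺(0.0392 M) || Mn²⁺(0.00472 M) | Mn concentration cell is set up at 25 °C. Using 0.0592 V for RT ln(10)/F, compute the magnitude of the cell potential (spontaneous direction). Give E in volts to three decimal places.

+0.027 V

For a concentration cell E°cell = 0. The 0.0392 M side is the cathode (reduction is favoured where [Mn²⁺] is higher).
With n = 2, E = −(0.0592/2) log([Mn²⁺]ₐₙ/[Mn²⁺]꜀ₐₜ) = −(0.0592/2) log(0.00472/0.0392) = −(0.0592/2)(-0.919) = +0.027 V.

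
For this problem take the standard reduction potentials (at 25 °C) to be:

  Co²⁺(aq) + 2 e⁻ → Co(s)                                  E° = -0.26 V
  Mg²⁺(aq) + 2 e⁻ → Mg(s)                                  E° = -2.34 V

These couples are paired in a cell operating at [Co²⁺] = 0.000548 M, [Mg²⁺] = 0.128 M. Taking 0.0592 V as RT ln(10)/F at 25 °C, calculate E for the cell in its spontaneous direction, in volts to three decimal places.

+2.010 V

Co²⁺/Co is the cathode (higher E°), Mg²⁺/Mg the anode: E°cell = -0.26 − (-2.34) = +2.08 V, n = 2.
Overall: Co²⁺(aq) + Mg(s) → Co(s) + Mg²⁺(aq)
Q = [Mg²⁺] / ([Co²⁺]); log Q = 2.368.
E = E° − (0.0592/n) log Q = +2.08 − (0.0592/2)(2.368) = +2.010 V.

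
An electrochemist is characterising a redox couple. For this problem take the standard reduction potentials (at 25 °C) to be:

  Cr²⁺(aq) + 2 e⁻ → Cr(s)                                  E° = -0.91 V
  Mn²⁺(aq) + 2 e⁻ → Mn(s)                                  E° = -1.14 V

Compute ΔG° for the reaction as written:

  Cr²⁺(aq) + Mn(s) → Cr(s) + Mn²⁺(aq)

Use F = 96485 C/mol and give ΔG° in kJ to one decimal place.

As written, Cr²⁺/Cr is reduced (cathode) and Mn²⁺/Mn is oxidised (anode), so E°cell = (-0.91) − (-1.14) = +0.23 V.
Balancing electrons gives n = 2.
ΔG° = −nFE° = −(2)(96485)(+0.23) = -44,383 J = -44.4 kJ.

-44.4 kJ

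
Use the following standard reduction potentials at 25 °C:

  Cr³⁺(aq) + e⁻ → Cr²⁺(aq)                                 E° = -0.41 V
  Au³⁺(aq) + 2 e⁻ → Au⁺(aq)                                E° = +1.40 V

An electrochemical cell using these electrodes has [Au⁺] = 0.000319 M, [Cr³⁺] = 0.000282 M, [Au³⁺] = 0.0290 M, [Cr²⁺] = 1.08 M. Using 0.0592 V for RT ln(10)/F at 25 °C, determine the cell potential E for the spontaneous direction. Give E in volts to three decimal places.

+2.080 V

Au³⁺/Au⁺ is the cathode (higher E°), Cr³⁺/Cr²⁺ the anode: E°cell = +1.40 − (-0.41) = +1.81 V, n = 2.
Overall: Au³⁺(aq) + 2 Cr²⁺(aq) → Au⁺(aq) + 2 Cr³⁺(aq)
Q = [Au⁺]·[Cr³⁺]^2 / ([Au³⁺]·[Cr²⁺]^2); log Q = -9.125.
E = E° − (0.0592/n) log Q = +1.81 − (0.0592/2)(-9.125) = +2.080 V.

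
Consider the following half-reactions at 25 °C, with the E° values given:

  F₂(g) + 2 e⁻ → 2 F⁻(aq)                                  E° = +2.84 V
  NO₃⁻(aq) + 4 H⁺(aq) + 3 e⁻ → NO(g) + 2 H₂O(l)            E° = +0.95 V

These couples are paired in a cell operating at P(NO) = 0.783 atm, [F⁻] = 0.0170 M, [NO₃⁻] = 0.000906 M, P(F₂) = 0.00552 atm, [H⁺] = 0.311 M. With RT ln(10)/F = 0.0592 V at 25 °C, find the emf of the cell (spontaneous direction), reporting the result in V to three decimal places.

F₂/F⁻ is the cathode (higher E°), NO₃⁻/NO the anode: E°cell = +2.84 − (+0.95) = +1.89 V, n = 6.
Overall: 3 F₂(g) + 2 NO(g) + 4 H₂O(l) → 6 F⁻(aq) + 2 NO₃⁻(aq) + 8 H⁺(aq)
Q = [F⁻]^6·[NO₃⁻]^2·[H⁺]^8 / (P(F₂)^3·P(NO)^2); log Q = -13.774.
E = E° − (0.0592/n) log Q = +1.89 − (0.0592/6)(-13.774) = +2.026 V.

+2.026 V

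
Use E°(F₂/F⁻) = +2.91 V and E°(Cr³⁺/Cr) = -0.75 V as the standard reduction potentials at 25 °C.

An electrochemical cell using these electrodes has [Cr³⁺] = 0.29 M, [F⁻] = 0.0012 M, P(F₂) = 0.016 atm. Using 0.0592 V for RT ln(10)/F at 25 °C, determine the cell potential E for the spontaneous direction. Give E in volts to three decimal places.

+3.790 V

F₂/F⁻ is the cathode (higher E°), Cr³⁺/Cr the anode: E°cell = +2.91 − (-0.75) = +3.66 V, n = 6.
Overall: 3 F₂(g) + 2 Cr(s) → 6 F⁻(aq) + 2 Cr³⁺(aq)
Q = [F⁻]^6·[Cr³⁺]^2 / (P(F₂)^3); log Q = -13.212.
E = E° − (0.0592/n) log Q = +3.66 − (0.0592/6)(-13.212) = +3.790 V.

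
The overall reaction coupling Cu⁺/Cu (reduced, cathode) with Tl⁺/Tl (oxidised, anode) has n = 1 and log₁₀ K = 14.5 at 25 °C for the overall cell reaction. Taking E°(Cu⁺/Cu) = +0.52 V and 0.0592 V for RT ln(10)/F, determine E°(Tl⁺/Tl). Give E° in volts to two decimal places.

-0.34 V

E°cell = (0.0592/n)·log K = (0.0592/1)(14.5) = +0.858 V.
Since Cu⁺/Cu is the cathode and Tl⁺/Tl the anode, E°cell = E°(Cu⁺/Cu) − E°(Tl⁺/Tl).
So E°(Tl⁺/Tl) = E°(Cu⁺/Cu) − E°cell = (+0.52) − (+0.858) = -0.34 V.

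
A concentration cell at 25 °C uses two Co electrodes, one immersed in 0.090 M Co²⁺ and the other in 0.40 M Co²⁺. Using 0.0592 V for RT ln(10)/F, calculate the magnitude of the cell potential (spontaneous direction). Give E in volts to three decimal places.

+0.019 V

For a concentration cell E°cell = 0. The 0.40 M side is the cathode (reduction is favoured where [Co²⁺] is higher).
With n = 2, E = −(0.0592/2) log([Co²⁺]ₐₙ/[Co²⁺]꜀ₐₜ) = −(0.0592/2) log(0.09/0.4) = −(0.0592/2)(-0.648) = +0.019 V.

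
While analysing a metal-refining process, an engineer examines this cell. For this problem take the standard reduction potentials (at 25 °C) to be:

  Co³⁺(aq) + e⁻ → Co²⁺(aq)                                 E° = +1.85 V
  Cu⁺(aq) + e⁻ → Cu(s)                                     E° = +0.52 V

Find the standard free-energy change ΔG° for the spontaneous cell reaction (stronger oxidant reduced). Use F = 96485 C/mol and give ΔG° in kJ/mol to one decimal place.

Co³⁺/Co²⁺ (E° = +1.85 V) is the cathode; Cu⁺/Cu (E° = +0.52 V) is the anode, so E°cell = +1.33 V.
Balancing electrons gives n = 1 (lcm of 1 and 1).
ΔG° = −nFE° = −(1)(96485)(+1.33) = -128,325 J = -128.3 kJ/mol.

-128.3 kJ/mol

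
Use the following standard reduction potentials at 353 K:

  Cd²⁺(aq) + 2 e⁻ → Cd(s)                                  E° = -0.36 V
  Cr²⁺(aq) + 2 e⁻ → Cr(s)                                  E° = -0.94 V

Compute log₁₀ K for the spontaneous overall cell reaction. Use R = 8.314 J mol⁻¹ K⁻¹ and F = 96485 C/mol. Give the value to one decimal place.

Cathode: Cd²⁺/Cd; anode: Cr²⁺/Cr. E°cell = (-0.36) − (-0.94) = +0.58 V, with n = 2.
ΔG° = −nFE° = −RT ln K, so ln K = nFE°/(RT) = (2)(96485)(+0.58) / ((8.314)(353)) = 38.136.
log₁₀ K = 38.136 / ln 10 = 16.6.

16.6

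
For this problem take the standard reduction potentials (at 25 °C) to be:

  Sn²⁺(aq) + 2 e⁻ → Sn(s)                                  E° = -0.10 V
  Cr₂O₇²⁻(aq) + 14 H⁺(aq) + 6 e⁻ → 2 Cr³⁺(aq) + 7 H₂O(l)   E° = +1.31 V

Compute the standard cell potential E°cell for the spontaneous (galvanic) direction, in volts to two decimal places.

The Cr₂O₇²⁻/Cr³⁺ couple has the higher reduction potential, so it is the cathode; Sn²⁺/Sn is oxidised at the anode.
E°cell = E°(cathode) − E°(anode) = (+1.31) − (-0.10) = +1.41 V.
Since E°cell > 0, the reaction is spontaneous under standard conditions.

+1.41 V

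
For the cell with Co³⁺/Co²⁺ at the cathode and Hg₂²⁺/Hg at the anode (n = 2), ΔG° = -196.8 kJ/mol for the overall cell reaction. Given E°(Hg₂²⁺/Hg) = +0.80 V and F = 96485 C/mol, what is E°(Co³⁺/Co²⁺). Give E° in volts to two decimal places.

+1.82 V

E°cell = −ΔG°/(nF) = −(-196.8×10³)/((2)(96485)) = +1.020 V.
Since Co³⁺/Co²⁺ is the cathode and Hg₂²⁺/Hg the anode, E°cell = E°(Co³⁺/Co²⁺) − E°(Hg₂²⁺/Hg).
So E°(Co³⁺/Co²⁺) = E°cell + E°(Hg₂²⁺/Hg) = +1.020 + (+0.80) = +1.82 V.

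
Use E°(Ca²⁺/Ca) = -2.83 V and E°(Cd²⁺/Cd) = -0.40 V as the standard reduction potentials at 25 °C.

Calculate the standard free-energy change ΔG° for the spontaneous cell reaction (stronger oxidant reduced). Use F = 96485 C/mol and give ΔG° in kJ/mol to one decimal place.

-468.9 kJ/mol

Cd²⁺/Cd (E° = -0.40 V) is the cathode; Ca²⁺/Ca (E° = -2.83 V) is the anode, so E°cell = +2.43 V.
Balancing electrons gives n = 2 (lcm of 2 and 2).
ΔG° = −nFE° = −(2)(96485)(+2.43) = -468,917 J = -468.9 kJ/mol.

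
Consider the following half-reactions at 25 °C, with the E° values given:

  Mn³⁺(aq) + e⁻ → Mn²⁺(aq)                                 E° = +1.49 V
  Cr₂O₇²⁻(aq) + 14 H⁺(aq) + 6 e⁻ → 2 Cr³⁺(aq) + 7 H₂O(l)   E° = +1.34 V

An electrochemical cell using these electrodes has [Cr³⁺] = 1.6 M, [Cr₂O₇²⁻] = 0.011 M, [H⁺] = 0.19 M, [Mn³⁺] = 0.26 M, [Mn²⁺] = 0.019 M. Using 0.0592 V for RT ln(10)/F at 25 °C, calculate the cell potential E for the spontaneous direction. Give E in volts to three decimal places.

+0.340 V

Mn³⁺/Mn²⁺ is the cathode (higher E°), Cr₂O₇²⁻/Cr³⁺ the anode: E°cell = +1.49 − (+1.34) = +0.15 V, n = 6.
Overall: 6 Mn³⁺(aq) + 2 Cr³⁺(aq) + 7 H₂O(l) → 6 Mn²⁺(aq) + Cr₂O₇²⁻(aq) + 14 H⁺(aq)
Q = [Mn²⁺]^6·[Cr₂O₇²⁻]·[H⁺]^14 / ([Mn³⁺]^6·[Cr³⁺]^2); log Q = -19.282.
E = E° − (0.0592/n) log Q = +0.15 − (0.0592/6)(-19.282) = +0.340 V.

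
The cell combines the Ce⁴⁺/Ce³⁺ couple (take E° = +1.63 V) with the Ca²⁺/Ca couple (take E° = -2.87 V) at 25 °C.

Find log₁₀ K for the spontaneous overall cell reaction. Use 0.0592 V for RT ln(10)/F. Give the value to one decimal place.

Cathode: Ce⁴⁺/Ce³⁺; anode: Ca²⁺/Ca. E°cell = +4.50 V, n = 2.
log K = nE°cell / 0.0592 = (2)(+4.50) / 0.0592 = 152.0.

152.0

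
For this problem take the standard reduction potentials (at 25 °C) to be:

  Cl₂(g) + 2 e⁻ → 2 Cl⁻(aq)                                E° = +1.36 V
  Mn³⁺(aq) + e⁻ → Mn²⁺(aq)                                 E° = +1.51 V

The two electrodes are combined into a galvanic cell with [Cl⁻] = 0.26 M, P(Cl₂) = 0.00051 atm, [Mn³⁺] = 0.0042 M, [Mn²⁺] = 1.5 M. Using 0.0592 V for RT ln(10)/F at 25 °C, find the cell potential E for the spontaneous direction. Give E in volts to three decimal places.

+0.062 V

Mn³⁺/Mn²⁺ is the cathode (higher E°), Cl₂/Cl⁻ the anode: E°cell = +1.51 − (+1.36) = +0.15 V, n = 2.
Overall: 2 Mn³⁺(aq) + 2 Cl⁻(aq) → 2 Mn²⁺(aq) + Cl₂(g)
Q = [Mn²⁺]^2·P(Cl₂) / ([Mn³⁺]^2·[Cl⁻]^2); log Q = 2.983.
E = E° − (0.0592/n) log Q = +0.15 − (0.0592/2)(2.983) = +0.062 V.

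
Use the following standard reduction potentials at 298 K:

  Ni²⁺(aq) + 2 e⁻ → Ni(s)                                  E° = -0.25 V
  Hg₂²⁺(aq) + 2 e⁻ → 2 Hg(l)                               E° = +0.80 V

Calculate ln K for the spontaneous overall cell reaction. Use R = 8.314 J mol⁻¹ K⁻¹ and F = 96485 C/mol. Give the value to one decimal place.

Cathode: Hg₂²⁺/Hg; anode: Ni²⁺/Ni. E°cell = (+0.80) − (-0.25) = +1.05 V, with n = 2.
ΔG° = −nFE° = −RT ln K, so ln K = nFE°/(RT) = (2)(96485)(+1.05) / ((8.314)(298)) = 81.781.

81.8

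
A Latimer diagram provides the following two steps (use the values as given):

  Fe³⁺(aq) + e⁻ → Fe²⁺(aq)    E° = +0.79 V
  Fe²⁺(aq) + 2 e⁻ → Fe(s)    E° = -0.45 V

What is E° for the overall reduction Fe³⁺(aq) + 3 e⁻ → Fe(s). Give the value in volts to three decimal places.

-0.037 V

Since ΔG° = −nFE° is additive over sequential reductions, n₃E°₃ = n₁E°₁ + n₂E°₂.
E°₃ = (1×+0.79 + 2×-0.45) / 3 = (-0.110) / 3 = -0.037 V.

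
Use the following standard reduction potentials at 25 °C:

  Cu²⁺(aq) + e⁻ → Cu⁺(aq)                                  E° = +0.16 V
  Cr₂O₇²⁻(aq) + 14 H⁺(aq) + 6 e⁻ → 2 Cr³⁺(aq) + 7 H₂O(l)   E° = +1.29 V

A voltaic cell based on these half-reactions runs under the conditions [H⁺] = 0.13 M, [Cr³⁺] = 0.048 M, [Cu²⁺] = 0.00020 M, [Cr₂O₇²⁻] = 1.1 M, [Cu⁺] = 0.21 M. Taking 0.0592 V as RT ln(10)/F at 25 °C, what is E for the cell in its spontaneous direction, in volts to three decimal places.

Cr₂O₇²⁻/Cr³⁺ is the cathode (higher E°), Cu²⁺/Cu⁺ the anode: E°cell = +1.29 − (+0.16) = +1.13 V, n = 6.
Overall: Cr₂O₇²⁻(aq) + 14 H⁺(aq) + 6 Cu⁺(aq) → 2 Cr³⁺(aq) + 7 H₂O(l) + 6 Cu²⁺(aq)
Q = [Cr³⁺]^2·[Cu²⁺]^6 / ([Cr₂O₇²⁻]·[H⁺]^14·[Cu⁺]^6); log Q = -8.401.
E = E° − (0.0592/n) log Q = +1.13 − (0.0592/6)(-8.401) = +1.213 V.

+1.213 V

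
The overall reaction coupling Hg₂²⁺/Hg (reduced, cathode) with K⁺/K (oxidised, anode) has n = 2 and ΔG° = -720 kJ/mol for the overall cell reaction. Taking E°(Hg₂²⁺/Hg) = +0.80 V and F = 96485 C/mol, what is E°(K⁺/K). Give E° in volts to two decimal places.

E°cell = −ΔG°/(nF) = −(-720×10³)/((2)(96485)) = +3.731 V.
Since Hg₂²⁺/Hg is the cathode and K⁺/K the anode, E°cell = E°(Hg₂²⁺/Hg) − E°(K⁺/K).
So E°(K⁺/K) = E°(Hg₂²⁺/Hg) − E°cell = (+0.80) − (+3.731) = -2.93 V.

-2.93 V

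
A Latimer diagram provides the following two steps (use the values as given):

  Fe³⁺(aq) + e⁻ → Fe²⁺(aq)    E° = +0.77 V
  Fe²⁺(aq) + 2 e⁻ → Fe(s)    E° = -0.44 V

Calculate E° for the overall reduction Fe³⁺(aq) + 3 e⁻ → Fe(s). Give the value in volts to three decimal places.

-0.037 V

Adding the free-energy changes (−nFE°) of the two steps gives −n₃FE°₃ = −n₁FE°₁ − n₂FE°₂.
E°₃ = (1×+0.77 + 2×-0.44) / 3 = (-0.110) / 3 = -0.037 V.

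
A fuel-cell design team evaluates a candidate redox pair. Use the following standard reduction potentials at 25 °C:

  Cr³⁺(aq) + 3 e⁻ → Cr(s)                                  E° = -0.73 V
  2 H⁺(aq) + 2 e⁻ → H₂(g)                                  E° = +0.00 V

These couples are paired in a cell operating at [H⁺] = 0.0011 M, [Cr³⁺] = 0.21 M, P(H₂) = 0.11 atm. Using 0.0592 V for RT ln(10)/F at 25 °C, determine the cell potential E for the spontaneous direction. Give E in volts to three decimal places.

H⁺/H₂ is the cathode (higher E°), Cr³⁺/Cr the anode: E°cell = +0.00 − (-0.73) = +0.73 V, n = 6.
Overall: 6 H⁺(aq) + 2 Cr(s) → 3 H₂(g) + 2 Cr³⁺(aq)
Q = P(H₂)^3·[Cr³⁺]^2 / ([H⁺]^6); log Q = 13.520.
E = E° − (0.0592/n) log Q = +0.73 − (0.0592/6)(13.520) = +0.597 V.

+0.597 V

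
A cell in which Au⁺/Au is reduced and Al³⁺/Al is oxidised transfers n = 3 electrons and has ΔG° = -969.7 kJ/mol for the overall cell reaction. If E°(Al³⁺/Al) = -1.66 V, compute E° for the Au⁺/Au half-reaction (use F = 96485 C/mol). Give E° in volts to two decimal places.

+1.69 V

E°cell = −ΔG°/(nF) = −(-969.7×10³)/((3)(96485)) = +3.350 V.
Since Au⁺/Au is the cathode and Al³⁺/Al the anode, E°cell = E°(Au⁺/Au) − E°(Al³⁺/Al).
So E°(Au⁺/Au) = E°cell + E°(Al³⁺/Al) = +3.350 + (-1.66) = +1.69 V.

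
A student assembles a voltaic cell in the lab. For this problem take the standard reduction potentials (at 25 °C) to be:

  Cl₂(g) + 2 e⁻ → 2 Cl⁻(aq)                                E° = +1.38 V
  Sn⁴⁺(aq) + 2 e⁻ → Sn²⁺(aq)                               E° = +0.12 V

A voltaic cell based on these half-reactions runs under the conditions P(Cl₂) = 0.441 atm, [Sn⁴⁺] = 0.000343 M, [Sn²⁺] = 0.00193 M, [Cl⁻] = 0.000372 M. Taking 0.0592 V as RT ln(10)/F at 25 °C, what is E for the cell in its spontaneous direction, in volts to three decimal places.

Cl₂/Cl⁻ is the cathode (higher E°), Sn⁴⁺/Sn²⁺ the anode: E°cell = +1.38 − (+0.12) = +1.26 V, n = 2.
Overall: Cl₂(g) + Sn²⁺(aq) → 2 Cl⁻(aq) + Sn⁴⁺(aq)
Q = [Cl⁻]^2·[Sn⁴⁺] / (P(Cl₂)·[Sn²⁺]); log Q = -7.254.
E = E° − (0.0592/n) log Q = +1.26 − (0.0592/2)(-7.254) = +1.475 V.

+1.475 V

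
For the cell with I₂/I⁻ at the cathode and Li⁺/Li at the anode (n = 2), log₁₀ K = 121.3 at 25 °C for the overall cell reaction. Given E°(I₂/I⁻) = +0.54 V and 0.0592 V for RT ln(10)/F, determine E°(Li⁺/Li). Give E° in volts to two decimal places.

-3.05 V

E°cell = (0.0592/n)·log K = (0.0592/2)(121.3) = +3.590 V.
Since I₂/I⁻ is the cathode and Li⁺/Li the anode, E°cell = E°(I₂/I⁻) − E°(Li⁺/Li).
So E°(Li⁺/Li) = E°(I₂/I⁻) − E°cell = (+0.54) − (+3.590) = -3.05 V.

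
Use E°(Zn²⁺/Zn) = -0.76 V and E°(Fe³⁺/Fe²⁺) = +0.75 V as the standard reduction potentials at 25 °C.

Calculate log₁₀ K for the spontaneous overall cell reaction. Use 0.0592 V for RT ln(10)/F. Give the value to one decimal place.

Cathode: Fe³⁺/Fe²⁺; anode: Zn²⁺/Zn. E°cell = +1.51 V, n = 2.
log K = nE°cell / 0.0592 = (2)(+1.51) / 0.0592 = 51.0.

51.0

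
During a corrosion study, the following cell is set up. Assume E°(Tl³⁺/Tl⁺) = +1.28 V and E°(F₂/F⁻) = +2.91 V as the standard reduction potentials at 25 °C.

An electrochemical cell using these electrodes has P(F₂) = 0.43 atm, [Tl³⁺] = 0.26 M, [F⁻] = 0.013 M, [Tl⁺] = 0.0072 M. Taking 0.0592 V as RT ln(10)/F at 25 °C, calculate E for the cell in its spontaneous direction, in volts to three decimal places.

+1.685 V

F₂/F⁻ is the cathode (higher E°), Tl³⁺/Tl⁺ the anode: E°cell = +2.91 − (+1.28) = +1.63 V, n = 2.
Overall: F₂(g) + Tl⁺(aq) → 2 F⁻(aq) + Tl³⁺(aq)
Q = [F⁻]^2·[Tl³⁺] / (P(F₂)·[Tl⁺]); log Q = -1.848.
E = E° − (0.0592/n) log Q = +1.63 − (0.0592/2)(-1.848) = +1.685 V.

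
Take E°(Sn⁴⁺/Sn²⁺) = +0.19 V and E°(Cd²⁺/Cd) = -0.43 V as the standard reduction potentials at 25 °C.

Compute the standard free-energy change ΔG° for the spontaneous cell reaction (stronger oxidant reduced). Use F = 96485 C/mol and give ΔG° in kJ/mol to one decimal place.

Sn⁴⁺/Sn²⁺ (E° = +0.19 V) is the cathode; Cd²⁺/Cd (E° = -0.43 V) is the anode, so E°cell = +0.62 V.
Balancing electrons gives n = 2 (lcm of 2 and 2).
ΔG° = −nFE° = −(2)(96485)(+0.62) = -119,641 J = -119.6 kJ/mol.

-119.6 kJ/mol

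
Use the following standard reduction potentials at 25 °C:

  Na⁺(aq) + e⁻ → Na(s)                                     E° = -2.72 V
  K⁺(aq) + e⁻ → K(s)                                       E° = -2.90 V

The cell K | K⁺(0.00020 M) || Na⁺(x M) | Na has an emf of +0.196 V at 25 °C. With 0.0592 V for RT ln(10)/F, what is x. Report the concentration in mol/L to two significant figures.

Na⁺/Na is the cathode, K⁺/K the anode: E°cell = +0.18 V, n = 1.
Overall reaction: Na⁺(aq) + K(s) → Na(s) + K⁺(aq); Q = [K⁺]^1/[Na⁺]^1.
From E = E° − (0.0592/n) log Q: log Q = (E° − E)·n/0.0592 = (+0.18 − (+0.196))·1/0.0592 = -0.2703.
So 1·log[Na⁺] = 1·log(0.0002) − log Q = -3.6990 − (-0.2703) = -3.4287; [Na⁺] = 10^(-3.4287) ≈ 0.00037 M.

0.00037 M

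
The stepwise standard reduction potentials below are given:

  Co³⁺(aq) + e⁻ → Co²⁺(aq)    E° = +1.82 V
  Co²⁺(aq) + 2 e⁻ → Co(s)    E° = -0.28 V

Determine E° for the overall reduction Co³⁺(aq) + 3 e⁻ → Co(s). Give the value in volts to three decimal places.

+0.420 V

Since ΔG° = −nFE° is additive over sequential reductions, n₃E°₃ = n₁E°₁ + n₂E°₂.
E°₃ = (1×+1.82 + 2×-0.28) / 3 = (+1.260) / 3 = +0.420 V.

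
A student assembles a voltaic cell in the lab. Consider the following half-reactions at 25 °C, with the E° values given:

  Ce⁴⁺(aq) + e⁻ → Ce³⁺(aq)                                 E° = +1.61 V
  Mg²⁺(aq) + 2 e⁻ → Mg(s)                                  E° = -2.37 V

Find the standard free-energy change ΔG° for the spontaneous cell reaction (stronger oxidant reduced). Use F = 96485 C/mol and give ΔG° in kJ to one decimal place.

-768.0 kJ

Ce⁴⁺/Ce³⁺ (E° = +1.61 V) is the cathode; Mg²⁺/Mg (E° = -2.37 V) is the anode, so E°cell = +3.98 V.
Balancing electrons gives n = 2 (lcm of 1 and 2).
ΔG° = −nFE° = −(2)(96485)(+3.98) = -768,021 J = -768.0 kJ.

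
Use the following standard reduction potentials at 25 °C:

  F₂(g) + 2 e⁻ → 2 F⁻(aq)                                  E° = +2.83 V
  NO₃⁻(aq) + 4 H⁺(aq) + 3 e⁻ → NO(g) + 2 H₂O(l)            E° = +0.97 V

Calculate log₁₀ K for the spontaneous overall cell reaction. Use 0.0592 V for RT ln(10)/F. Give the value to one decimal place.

Cathode: F₂/F⁻; anode: NO₃⁻/NO. E°cell = +1.86 V, n = 6.
log K = nE°cell / 0.0592 = (6)(+1.86) / 0.0592 = 188.5.

188.5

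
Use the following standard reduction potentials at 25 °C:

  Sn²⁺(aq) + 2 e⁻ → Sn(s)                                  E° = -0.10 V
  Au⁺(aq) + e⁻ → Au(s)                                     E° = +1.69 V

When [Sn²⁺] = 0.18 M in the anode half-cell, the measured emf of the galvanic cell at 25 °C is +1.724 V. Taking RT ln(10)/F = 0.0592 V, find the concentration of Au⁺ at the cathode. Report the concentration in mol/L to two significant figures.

Au⁺/Au is the cathode, Sn²⁺/Sn the anode: E°cell = +1.79 V, n = 2.
Overall reaction: 2 Au⁺(aq) + Sn(s) → 2 Au(s) + Sn²⁺(aq); Q = [Sn²⁺]^1/[Au⁺]^2.
From E = E° − (0.0592/n) log Q: log Q = (E° − E)·n/0.0592 = (+1.79 − (+1.724))·2/0.0592 = 2.2297.
So 2·log[Au⁺] = 1·log(0.18) − log Q = -0.7447 − (2.2297) = -2.9744; log[Au⁺] = -2.9744 / 2 = -1.4872; [Au⁺] = 10^(-1.4872) ≈ 0.033 M.

0.033 M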